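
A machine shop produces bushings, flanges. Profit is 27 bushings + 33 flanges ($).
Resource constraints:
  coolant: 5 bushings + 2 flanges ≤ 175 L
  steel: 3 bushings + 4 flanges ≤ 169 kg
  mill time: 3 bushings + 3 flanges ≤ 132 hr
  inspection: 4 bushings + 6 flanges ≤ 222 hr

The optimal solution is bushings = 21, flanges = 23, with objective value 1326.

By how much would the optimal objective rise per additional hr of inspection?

3

Binding: mill time and inspection. Non-binding: coolant (24 unused), steel (14 unused).
Slack constraints have shadow price 0 (complementary slackness).
The binding rows give the dual system: 3·y_mill time + 4·y_inspection = 27 and 3·y_mill time + 6·y_inspection = 33.
→ y_mill time = 5 and y_inspection = 3.
Shadow price of inspection = 3.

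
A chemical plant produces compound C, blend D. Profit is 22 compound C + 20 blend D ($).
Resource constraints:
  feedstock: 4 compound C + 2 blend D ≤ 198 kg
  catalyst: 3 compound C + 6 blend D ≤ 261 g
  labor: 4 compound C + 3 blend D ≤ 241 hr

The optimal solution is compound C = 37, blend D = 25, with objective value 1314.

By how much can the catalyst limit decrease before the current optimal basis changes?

Binding constraints: feedstock, catalyst. The basis is B = [[4,2],[3,6]] with det 18.
Per unit decrease in catalyst, x* moves by d = (0.1111, -0.2222).
The basis stays optimal until blend D reaches 0; allowable decrease = 112.5 g.

112.5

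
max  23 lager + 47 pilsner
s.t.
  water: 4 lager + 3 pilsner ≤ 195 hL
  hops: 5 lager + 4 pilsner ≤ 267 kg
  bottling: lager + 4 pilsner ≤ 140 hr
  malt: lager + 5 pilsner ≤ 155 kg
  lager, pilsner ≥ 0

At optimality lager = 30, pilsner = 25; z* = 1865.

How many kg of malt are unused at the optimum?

malt used = 1·30 + 5·25 = 155; slack = 155 − 155 = 0.

0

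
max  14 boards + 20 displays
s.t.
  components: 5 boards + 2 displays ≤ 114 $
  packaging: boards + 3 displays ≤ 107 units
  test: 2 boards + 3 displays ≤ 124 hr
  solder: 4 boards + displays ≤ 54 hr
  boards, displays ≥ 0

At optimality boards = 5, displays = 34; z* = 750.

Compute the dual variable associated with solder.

2

Check each constraint at x*: components 93/114 (slack 21); packaging 107/107 (tight); test 112/124 (slack 12); solder 54/54 (tight).
Slack constraints have shadow price 0 (complementary slackness).
From A_Bᵀ y = c: 1·y_packaging + 4·y_solder = 14; 3·y_packaging + 1·y_solder = 20.
→ y_packaging = 6 and y_solder = 2.
Shadow price of solder = 2.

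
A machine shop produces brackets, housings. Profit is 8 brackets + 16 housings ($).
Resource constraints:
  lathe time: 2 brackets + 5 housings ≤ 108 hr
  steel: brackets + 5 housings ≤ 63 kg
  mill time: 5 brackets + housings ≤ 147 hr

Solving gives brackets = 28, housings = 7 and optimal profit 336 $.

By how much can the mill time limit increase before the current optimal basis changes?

81.6

Binding constraints: steel, mill time. The basis is B = [[1,5],[5,1]] with det -24.
Per unit increase in mill time, x* moves by d = (0.2083, -0.0417).
The basis stays optimal until lathe time becomes binding; allowable increase = 81.6 hr.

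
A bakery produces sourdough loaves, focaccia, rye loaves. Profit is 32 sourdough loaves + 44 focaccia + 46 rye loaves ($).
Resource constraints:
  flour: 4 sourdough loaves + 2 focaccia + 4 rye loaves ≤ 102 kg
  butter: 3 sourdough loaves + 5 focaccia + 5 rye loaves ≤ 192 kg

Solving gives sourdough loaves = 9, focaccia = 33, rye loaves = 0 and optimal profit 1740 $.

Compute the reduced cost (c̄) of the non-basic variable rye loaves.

Both flour and butter are binding at x*.
Dual feasibility on the basic columns requires 4·y_flour + 3·y_butter = 32, 2·y_flour + 5·y_butter = 44.
→ y_flour = 2 and y_butter = 8.
Reduced cost of rye loaves: c₃ − yᵀa₃ = 46 − (2·4 + 8·5) = 46 − 48 = -2.

-2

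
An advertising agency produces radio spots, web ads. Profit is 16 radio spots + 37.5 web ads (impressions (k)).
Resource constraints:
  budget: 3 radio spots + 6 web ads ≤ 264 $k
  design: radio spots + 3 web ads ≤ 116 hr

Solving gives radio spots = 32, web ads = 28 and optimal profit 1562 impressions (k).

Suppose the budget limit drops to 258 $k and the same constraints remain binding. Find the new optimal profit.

1541

Both budget and design are binding at x*.
From A_Bᵀ y = c: 3·y_budget + 1·y_design = 16; 6·y_budget + 3·y_design = 37.5.
This yields shadow prices y_budget = 3.5, y_design = 5.5.
Δz = y_budget·Δb = 3.5 × (-6) = -21, so new z* = 1562 − 21 = 1541.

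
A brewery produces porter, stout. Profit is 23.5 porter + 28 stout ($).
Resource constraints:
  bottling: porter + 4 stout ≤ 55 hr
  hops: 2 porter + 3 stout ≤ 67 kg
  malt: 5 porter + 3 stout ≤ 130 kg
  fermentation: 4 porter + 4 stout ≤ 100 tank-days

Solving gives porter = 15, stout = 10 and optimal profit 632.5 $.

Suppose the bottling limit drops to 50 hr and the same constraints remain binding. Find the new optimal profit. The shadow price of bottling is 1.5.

Δb = -5, so new z* = 632.5 + (1.5)·(-5) = 632.5 − 7.5 = 625.

625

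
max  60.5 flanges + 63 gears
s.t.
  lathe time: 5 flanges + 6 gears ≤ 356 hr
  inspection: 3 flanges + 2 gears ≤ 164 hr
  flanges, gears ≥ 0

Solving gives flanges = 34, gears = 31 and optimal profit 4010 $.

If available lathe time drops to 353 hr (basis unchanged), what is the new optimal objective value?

3984.5

At the optimum: lathe time uses 356 of 356 (binding); inspection uses 164 of 164 (binding).
The binding rows give the dual system: 5·y_lathe time + 3·y_inspection = 60.5 and 6·y_lathe time + 2·y_inspection = 63.
This yields shadow prices y_lathe time = 8.5, y_inspection = 6.
Δz = y_lathe time·Δb = 8.5 × (-3) = -25.5, so new z* = 4010 − 25.5 = 3984.5.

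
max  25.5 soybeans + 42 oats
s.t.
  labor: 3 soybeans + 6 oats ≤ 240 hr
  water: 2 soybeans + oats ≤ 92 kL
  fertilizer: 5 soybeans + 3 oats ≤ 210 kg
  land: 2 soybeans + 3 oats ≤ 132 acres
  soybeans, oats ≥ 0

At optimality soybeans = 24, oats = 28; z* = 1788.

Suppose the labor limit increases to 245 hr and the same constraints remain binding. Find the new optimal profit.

1800.5

Binding: labor and land. Non-binding: water (16 unused), fertilizer (6 unused).
Since water, fertilizer are not tight, their duals are 0.
From A_Bᵀ y = c: 3·y_labor + 2·y_land = 25.5; 6·y_labor + 3·y_land = 42.
This yields shadow prices y_labor = 2.5, y_land = 9.
Δz = y_labor·Δb = 2.5 × (5) = 12.5, so new z* = 1788 + 12.5 = 1800.5.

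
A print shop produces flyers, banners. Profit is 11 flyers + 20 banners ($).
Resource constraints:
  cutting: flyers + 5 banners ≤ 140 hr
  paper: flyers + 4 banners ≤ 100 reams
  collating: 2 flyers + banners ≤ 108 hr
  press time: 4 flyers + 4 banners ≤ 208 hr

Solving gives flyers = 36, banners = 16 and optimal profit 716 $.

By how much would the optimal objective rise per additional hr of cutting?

Binding: paper and press time. Non-binding: cutting (24 unused), collating (20 unused).
Since cutting, collating are not tight, their duals are 0.
The binding rows give the dual system: 1·y_paper + 4·y_press time = 11 and 4·y_paper + 4·y_press time = 20.
This yields shadow prices y_paper = 3, y_press time = 2.
Shadow price of cutting = 0.

0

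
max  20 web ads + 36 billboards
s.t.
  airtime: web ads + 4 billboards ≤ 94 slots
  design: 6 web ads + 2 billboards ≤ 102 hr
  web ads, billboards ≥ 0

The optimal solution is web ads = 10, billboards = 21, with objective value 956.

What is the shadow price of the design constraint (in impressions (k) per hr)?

2

At the optimum: airtime uses 94 of 94 (binding); design uses 102 of 102 (binding).
From A_Bᵀ y = c: 1·y_airtime + 6·y_design = 20; 4·y_airtime + 2·y_design = 36.
Solving: y_airtime = 8, y_design = 2.
Shadow price of design = 2.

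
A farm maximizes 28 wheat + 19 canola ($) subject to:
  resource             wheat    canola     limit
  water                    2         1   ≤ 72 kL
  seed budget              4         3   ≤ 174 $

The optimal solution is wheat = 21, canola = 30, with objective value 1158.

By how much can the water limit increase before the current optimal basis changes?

15

Binding constraints: water, seed budget. The basis is B = [[2,1],[4,3]] with det 2.
Per unit increase in water, x* moves by d = (1.5, -2).
The basis stays optimal until canola reaches 0; allowable increase = 15 kL.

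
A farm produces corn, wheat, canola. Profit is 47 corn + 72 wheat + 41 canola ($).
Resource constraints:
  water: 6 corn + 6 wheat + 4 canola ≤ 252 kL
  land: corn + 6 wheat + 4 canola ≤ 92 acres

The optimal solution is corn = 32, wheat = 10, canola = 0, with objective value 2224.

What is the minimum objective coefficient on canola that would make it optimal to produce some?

Check each constraint at x*: water 252/252 (tight); land 92/92 (tight).
The binding rows give the dual system: 6·y_water + 1·y_land = 47 and 6·y_water + 6·y_land = 72.
Solving: y_water = 7, y_land = 5.
canola enters the basis when its profit ≥ yᵀa₃ = 7·4 + 5·4 = 48.

48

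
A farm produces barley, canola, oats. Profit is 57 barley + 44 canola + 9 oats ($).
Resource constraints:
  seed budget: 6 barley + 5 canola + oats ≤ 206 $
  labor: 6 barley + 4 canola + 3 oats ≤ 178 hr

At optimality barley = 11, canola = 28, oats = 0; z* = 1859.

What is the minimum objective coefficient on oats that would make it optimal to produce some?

16.5

Check each constraint at x*: seed budget 206/206 (tight); labor 178/178 (tight).
The binding rows give the dual system: 6·y_seed budget + 6·y_labor = 57 and 5·y_seed budget + 4·y_labor = 44.
→ y_seed budget = 6 and y_labor = 3.5.
oats enters the basis when its profit ≥ yᵀa₃ = 6·1 + 3.5·3 = 16.5.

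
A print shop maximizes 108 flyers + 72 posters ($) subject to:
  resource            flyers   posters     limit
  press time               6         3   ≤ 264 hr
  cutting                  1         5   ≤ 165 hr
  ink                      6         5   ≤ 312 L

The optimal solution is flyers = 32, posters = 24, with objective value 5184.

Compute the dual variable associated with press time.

Binding: press time and ink. Non-binding: cutting (13 unused).
Since cutting is not tight, its dual is 0.
The binding rows give the dual system: 6·y_press time + 6·y_ink = 108 and 3·y_press time + 5·y_ink = 72.
Solving: y_press time = 9, y_ink = 9.
Shadow price of press time = 9.

9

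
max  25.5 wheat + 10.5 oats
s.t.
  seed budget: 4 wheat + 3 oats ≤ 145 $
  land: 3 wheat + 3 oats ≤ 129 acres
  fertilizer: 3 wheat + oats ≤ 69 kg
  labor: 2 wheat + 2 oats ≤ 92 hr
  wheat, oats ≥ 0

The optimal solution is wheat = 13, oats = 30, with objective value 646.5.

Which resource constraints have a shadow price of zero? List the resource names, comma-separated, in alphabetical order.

seed budget: 142/145 (slack 3)
land: 129/129 (binding)
fertilizer: 69/69 (binding)
labor: 86/92 (slack 6)
By complementary slackness, a constraint with positive slack has shadow price 0 → labor, seed budget.

labor, seed budget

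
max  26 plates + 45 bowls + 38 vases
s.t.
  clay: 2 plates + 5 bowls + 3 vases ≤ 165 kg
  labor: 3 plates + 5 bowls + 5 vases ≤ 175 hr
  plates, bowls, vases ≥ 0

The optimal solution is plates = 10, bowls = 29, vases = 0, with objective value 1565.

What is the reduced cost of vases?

-5

Both clay and labor are binding at x*.
The binding rows give the dual system: 2·y_clay + 3·y_labor = 26 and 5·y_clay + 5·y_labor = 45.
Solving: y_clay = 1, y_labor = 8.
Reduced cost of vases: c₃ − yᵀa₃ = 38 − (1·3 + 8·5) = 38 − 43 = -5.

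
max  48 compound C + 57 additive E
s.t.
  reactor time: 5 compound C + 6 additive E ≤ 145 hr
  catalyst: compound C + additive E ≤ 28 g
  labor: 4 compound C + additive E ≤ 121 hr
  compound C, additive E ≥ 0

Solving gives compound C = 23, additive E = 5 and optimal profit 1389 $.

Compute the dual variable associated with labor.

Check each constraint at x*: reactor time 145/145 (tight); catalyst 28/28 (tight); labor 97/121 (slack 24).
Since labor is not tight, its dual is 0.
From A_Bᵀ y = c: 5·y_reactor time + 1·y_catalyst = 48; 6·y_reactor time + 1·y_catalyst = 57.
This yields shadow prices y_reactor time = 9, y_catalyst = 3.
Shadow price of labor = 0.

0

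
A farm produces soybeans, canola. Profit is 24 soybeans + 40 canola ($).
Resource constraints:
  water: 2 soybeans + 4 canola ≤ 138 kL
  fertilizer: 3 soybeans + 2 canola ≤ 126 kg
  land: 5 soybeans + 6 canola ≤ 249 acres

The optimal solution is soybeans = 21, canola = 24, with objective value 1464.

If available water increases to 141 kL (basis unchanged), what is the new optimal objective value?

Check each constraint at x*: water 138/138 (tight); fertilizer 111/126 (slack 15); land 249/249 (tight).
Since fertilizer is not tight, its dual is 0.
The binding rows give the dual system: 2·y_water + 5·y_land = 24 and 4·y_water + 6·y_land = 40.
Solving: y_water = 7, y_land = 2.
Δz = y_water·Δb = 7 × (3) = 21, so new z* = 1464 + 21 = 1485.

1485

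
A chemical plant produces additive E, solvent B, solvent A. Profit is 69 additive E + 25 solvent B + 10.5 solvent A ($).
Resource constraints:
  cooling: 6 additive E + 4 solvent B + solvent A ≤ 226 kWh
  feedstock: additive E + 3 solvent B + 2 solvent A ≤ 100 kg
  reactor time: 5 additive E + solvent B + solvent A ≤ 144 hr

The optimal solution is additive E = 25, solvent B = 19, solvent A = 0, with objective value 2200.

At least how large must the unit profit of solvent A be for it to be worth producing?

Binding: cooling and reactor time. Non-binding: feedstock (18 unused).
By complementary slackness, y = 0 for the non-binding constraint.
From A_Bᵀ y = c: 6·y_cooling + 5·y_reactor time = 69; 4·y_cooling + 1·y_reactor time = 25.
Solving: y_cooling = 4, y_reactor time = 9.
solvent A enters the basis when its profit ≥ yᵀa₃ = 4·1 + 9·1 = 13.

13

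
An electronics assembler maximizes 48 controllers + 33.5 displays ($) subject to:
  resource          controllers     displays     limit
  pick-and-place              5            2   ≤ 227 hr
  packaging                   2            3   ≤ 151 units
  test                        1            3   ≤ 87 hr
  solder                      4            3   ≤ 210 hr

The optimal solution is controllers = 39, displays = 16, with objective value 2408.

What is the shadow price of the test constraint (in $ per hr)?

At the optimum: pick-and-place uses 227 of 227 (binding); packaging uses 126 of 151 (slack = 25); test uses 87 of 87 (binding); solder uses 204 of 210 (slack = 6).
By complementary slackness, y = 0 for the non-binding constraints.
From A_Bᵀ y = c: 5·y_pick-and-place + 1·y_test = 48; 2·y_pick-and-place + 3·y_test = 33.5.
This yields shadow prices y_pick-and-place = 8.5, y_test = 5.5.
Shadow price of test = 5.5.

5.5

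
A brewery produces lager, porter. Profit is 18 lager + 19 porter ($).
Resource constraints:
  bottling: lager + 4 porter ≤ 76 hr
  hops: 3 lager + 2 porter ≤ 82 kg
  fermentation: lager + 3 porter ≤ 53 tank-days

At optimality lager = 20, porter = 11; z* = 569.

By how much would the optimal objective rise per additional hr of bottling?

Binding: hops and fermentation. Non-binding: bottling (12 unused).
Slack constraints have shadow price 0 (complementary slackness).
From A_Bᵀ y = c: 3·y_hops + 1·y_fermentation = 18; 2·y_hops + 3·y_fermentation = 19.
This yields shadow prices y_hops = 5, y_fermentation = 3.
Shadow price of bottling = 0.

0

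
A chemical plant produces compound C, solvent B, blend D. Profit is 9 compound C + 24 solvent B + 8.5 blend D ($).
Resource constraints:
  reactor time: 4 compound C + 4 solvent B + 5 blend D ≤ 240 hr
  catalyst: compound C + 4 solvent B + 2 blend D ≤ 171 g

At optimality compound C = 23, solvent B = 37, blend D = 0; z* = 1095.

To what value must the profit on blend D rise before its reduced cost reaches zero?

At the optimum: reactor time uses 240 of 240 (binding); catalyst uses 171 of 171 (binding).
Dual feasibility on the basic columns requires 4·y_reactor time + 1·y_catalyst = 9, 4·y_reactor time + 4·y_catalyst = 24.
→ y_reactor time = 1 and y_catalyst = 5.
blend D enters the basis when its profit ≥ yᵀa₃ = 1·5 + 5·2 = 15.

15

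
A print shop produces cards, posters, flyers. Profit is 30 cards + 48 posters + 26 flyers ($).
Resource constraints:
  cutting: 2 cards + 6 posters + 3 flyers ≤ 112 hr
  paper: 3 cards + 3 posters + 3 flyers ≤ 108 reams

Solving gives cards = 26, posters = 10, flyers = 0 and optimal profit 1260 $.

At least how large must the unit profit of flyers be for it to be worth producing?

Check each constraint at x*: cutting 112/112 (tight); paper 108/108 (tight).
The binding rows give the dual system: 2·y_cutting + 3·y_paper = 30 and 6·y_cutting + 3·y_paper = 48.
→ y_cutting = 4.5 and y_paper = 7.
flyers enters the basis when its profit ≥ yᵀa₃ = 4.5·3 + 7·3 = 34.5.

34.5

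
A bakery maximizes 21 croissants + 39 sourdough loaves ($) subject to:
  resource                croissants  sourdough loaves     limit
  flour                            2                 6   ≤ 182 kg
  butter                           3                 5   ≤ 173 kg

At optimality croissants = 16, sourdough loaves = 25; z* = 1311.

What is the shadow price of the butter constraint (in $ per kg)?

6

At the optimum: flour uses 182 of 182 (binding); butter uses 173 of 173 (binding).
From A_Bᵀ y = c: 2·y_flour + 3·y_butter = 21; 6·y_flour + 5·y_butter = 39.
This yields shadow prices y_flour = 1.5, y_butter = 6.
Shadow price of butter = 6.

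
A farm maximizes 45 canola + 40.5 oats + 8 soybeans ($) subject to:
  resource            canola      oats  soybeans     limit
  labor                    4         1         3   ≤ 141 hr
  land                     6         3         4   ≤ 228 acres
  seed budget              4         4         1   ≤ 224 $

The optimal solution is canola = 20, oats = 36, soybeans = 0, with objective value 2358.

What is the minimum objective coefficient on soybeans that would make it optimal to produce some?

15

Check each constraint at x*: labor 116/141 (slack 25); land 228/228 (tight); seed budget 224/224 (tight).
Since labor is not tight, its dual is 0.
Dual feasibility on the basic columns requires 6·y_land + 4·y_seed budget = 45, 3·y_land + 4·y_seed budget = 40.5.
Solving: y_land = 1.5, y_seed budget = 9.
soybeans enters the basis when its profit ≥ yᵀa₃ = 1.5·4 + 9·1 = 15.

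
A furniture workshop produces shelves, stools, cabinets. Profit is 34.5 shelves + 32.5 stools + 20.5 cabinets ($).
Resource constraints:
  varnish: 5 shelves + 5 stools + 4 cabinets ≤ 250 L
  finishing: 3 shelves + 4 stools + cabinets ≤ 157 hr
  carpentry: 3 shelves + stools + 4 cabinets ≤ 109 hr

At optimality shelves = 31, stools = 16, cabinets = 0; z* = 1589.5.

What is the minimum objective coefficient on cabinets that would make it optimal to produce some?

Binding: finishing and carpentry. Non-binding: varnish (15 unused).
Slack constraints have shadow price 0 (complementary slackness).
The binding rows give the dual system: 3·y_finishing + 3·y_carpentry = 34.5 and 4·y_finishing + 1·y_carpentry = 32.5.
Solving: y_finishing = 7, y_carpentry = 4.5.
cabinets enters the basis when its profit ≥ yᵀa₃ = 7·1 + 4.5·4 = 25.

25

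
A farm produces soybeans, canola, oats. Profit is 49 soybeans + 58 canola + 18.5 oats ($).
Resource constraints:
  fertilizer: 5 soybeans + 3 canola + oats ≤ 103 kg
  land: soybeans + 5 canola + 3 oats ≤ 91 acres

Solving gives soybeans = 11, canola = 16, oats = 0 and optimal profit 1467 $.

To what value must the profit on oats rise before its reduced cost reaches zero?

28

Check each constraint at x*: fertilizer 103/103 (tight); land 91/91 (tight).
Dual feasibility on the basic columns requires 5·y_fertilizer + 1·y_land = 49, 3·y_fertilizer + 5·y_land = 58.
→ y_fertilizer = 8.5 and y_land = 6.5.
oats enters the basis when its profit ≥ yᵀa₃ = 8.5·1 + 6.5·3 = 28.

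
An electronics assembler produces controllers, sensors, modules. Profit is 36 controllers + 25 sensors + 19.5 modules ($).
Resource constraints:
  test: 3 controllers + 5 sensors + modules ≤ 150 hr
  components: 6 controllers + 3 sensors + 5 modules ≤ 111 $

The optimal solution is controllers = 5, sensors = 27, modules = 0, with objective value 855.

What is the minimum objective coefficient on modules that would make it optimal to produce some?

27

Both test and components are binding at x*.
The binding rows give the dual system: 3·y_test + 6·y_components = 36 and 5·y_test + 3·y_components = 25.
Solving: y_test = 2, y_components = 5.
modules enters the basis when its profit ≥ yᵀa₃ = 2·1 + 5·5 = 27.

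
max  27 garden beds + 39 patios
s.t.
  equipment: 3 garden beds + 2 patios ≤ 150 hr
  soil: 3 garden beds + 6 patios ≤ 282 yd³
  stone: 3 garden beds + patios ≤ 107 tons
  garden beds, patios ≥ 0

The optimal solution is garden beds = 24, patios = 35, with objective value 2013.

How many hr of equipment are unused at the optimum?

equipment used = 3·24 + 2·35 = 142; slack = 150 − 142 = 8.

8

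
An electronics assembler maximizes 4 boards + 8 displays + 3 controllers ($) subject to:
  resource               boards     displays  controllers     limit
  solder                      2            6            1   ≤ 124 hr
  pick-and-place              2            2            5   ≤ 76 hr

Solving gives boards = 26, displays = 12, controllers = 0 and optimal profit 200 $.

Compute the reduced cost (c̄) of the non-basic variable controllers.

At the optimum: solder uses 124 of 124 (binding); pick-and-place uses 76 of 76 (binding).
Dual feasibility on the basic columns requires 2·y_solder + 2·y_pick-and-place = 4, 6·y_solder + 2·y_pick-and-place = 8.
→ y_solder = 1 and y_pick-and-place = 1.
Reduced cost of controllers: c₃ − yᵀa₃ = 3 − (1·1 + 1·5) = 3 − 6 = -3.

-3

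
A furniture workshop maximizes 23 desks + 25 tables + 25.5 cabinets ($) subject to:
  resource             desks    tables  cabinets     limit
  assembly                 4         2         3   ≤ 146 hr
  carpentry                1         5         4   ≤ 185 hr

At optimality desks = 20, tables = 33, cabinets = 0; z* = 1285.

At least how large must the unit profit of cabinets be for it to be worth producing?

Both assembly and carpentry are binding at x*.
From A_Bᵀ y = c: 4·y_assembly + 1·y_carpentry = 23; 2·y_assembly + 5·y_carpentry = 25.
This yields shadow prices y_assembly = 5, y_carpentry = 3.
cabinets enters the basis when its profit ≥ yᵀa₃ = 5·3 + 3·4 = 27.

27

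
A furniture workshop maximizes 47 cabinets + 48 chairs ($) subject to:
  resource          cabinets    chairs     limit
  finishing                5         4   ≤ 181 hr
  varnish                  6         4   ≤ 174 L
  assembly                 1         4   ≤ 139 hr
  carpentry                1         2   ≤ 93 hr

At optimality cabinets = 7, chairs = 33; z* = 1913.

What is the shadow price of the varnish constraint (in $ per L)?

7

Check each constraint at x*: finishing 167/181 (slack 14); varnish 174/174 (tight); assembly 139/139 (tight); carpentry 73/93 (slack 20).
Slack constraints have shadow price 0 (complementary slackness).
The binding rows give the dual system: 6·y_varnish + 1·y_assembly = 47 and 4·y_varnish + 4·y_assembly = 48.
Solving: y_varnish = 7, y_assembly = 5.
Shadow price of varnish = 7.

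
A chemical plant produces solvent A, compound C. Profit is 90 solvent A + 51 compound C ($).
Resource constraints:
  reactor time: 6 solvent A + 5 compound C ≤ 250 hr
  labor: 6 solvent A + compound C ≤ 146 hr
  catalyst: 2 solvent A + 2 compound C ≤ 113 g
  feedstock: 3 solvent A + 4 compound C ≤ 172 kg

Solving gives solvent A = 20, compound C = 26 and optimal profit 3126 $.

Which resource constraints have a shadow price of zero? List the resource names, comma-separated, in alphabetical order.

reactor time: 250/250 (binding)
labor: 146/146 (binding)
catalyst: 92/113 (slack 21)
feedstock: 164/172 (slack 8)
By complementary slackness, a constraint with positive slack has shadow price 0 → catalyst, feedstock.

catalyst, feedstock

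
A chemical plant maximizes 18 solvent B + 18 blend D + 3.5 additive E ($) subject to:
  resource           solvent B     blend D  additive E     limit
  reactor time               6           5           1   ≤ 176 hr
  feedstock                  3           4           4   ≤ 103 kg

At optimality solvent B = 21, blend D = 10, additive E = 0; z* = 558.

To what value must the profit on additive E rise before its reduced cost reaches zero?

10

Both reactor time and feedstock are binding at x*.
The binding rows give the dual system: 6·y_reactor time + 3·y_feedstock = 18 and 5·y_reactor time + 4·y_feedstock = 18.
Solving: y_reactor time = 2, y_feedstock = 2.
additive E enters the basis when its profit ≥ yᵀa₃ = 2·1 + 2·4 = 10.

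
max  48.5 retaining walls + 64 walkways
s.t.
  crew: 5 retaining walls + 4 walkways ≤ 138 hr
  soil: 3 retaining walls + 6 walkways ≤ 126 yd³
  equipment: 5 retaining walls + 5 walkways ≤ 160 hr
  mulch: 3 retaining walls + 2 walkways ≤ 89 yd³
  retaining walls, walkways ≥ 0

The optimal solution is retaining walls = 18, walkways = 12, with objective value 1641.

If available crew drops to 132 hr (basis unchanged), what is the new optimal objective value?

1608

At the optimum: crew uses 138 of 138 (binding); soil uses 126 of 126 (binding); equipment uses 150 of 160 (slack = 10); mulch uses 78 of 89 (slack = 11).
Since equipment, mulch are not tight, their duals are 0.
The binding rows give the dual system: 5·y_crew + 3·y_soil = 48.5 and 4·y_crew + 6·y_soil = 64.
Solving: y_crew = 5.5, y_soil = 7.
Δz = y_crew·Δb = 5.5 × (-6) = -33, so new z* = 1641 − 33 = 1608.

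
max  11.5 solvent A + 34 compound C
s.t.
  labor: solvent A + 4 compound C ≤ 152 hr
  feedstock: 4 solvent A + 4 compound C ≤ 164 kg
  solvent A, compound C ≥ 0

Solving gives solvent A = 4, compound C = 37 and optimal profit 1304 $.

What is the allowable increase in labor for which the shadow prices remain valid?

Binding constraints: labor, feedstock. The basis is B = [[1,4],[4,4]] with det -12.
Per unit increase in labor, x* moves by d = (-0.3333, 0.3333).
The basis stays optimal until solvent A reaches 0; allowable increase = 12 hr.

12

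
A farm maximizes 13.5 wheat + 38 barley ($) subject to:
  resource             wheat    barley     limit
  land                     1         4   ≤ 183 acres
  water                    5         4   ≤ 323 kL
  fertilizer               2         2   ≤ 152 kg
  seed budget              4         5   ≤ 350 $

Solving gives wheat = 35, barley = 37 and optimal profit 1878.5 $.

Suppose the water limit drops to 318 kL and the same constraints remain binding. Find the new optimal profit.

Binding: land and water. Non-binding: fertilizer (8 unused), seed budget (25 unused).
Since fertilizer, seed budget are not tight, their duals are 0.
The binding rows give the dual system: 1·y_land + 5·y_water = 13.5 and 4·y_land + 4·y_water = 38.
This yields shadow prices y_land = 8.5, y_water = 1.
Δz = y_water·Δb = 1 × (-5) = -5, so new z* = 1878.5 − 5 = 1873.5.

1873.5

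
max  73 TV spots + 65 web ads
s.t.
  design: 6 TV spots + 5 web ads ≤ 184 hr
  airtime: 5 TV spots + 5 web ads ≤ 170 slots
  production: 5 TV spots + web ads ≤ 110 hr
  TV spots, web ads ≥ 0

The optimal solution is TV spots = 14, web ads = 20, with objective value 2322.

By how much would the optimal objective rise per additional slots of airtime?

5

At the optimum: design uses 184 of 184 (binding); airtime uses 170 of 170 (binding); production uses 90 of 110 (slack = 20).
Since production is not tight, its dual is 0.
The binding rows give the dual system: 6·y_design + 5·y_airtime = 73 and 5·y_design + 5·y_airtime = 65.
This yields shadow prices y_design = 8, y_airtime = 5.
Shadow price of airtime = 5.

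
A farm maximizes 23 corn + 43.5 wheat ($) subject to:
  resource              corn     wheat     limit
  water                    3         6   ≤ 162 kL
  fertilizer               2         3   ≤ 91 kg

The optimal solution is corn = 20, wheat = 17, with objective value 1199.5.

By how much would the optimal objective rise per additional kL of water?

Both water and fertilizer are binding at x*.
The binding rows give the dual system: 3·y_water + 2·y_fertilizer = 23 and 6·y_water + 3·y_fertilizer = 43.5.
Solving: y_water = 6, y_fertilizer = 2.5.
Shadow price of water = 6.

6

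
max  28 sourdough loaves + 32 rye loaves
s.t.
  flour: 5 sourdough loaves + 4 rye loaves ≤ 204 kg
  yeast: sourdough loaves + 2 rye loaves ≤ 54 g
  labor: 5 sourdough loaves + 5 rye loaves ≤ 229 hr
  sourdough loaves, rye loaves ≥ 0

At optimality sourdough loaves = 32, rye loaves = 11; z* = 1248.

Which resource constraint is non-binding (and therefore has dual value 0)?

labor

flour: 204/204 (binding)
yeast: 54/54 (binding)
labor: 215/229 (slack 14)
By complementary slackness, a constraint with positive slack has shadow price 0 → labor.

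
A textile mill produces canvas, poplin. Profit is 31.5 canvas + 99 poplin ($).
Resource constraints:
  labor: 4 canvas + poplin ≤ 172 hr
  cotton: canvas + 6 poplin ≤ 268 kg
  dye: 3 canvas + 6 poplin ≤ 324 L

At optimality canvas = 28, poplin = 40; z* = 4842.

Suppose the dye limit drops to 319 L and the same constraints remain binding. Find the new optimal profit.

Check each constraint at x*: labor 152/172 (slack 20); cotton 268/268 (tight); dye 324/324 (tight).
By complementary slackness, y = 0 for the non-binding constraint.
The binding rows give the dual system: 1·y_cotton + 3·y_dye = 31.5 and 6·y_cotton + 6·y_dye = 99.
→ y_cotton = 9 and y_dye = 7.5.
Δz = y_dye·Δb = 7.5 × (-5) = -37.5, so new z* = 4842 − 37.5 = 4804.5.

4804.5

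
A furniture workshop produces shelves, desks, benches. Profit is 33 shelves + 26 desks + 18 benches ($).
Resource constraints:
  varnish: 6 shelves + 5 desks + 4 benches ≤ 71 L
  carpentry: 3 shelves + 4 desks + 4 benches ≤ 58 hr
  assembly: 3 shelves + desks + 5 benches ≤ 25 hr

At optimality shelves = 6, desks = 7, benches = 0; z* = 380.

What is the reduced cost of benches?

Binding: varnish and assembly. Non-binding: carpentry (12 unused).
By complementary slackness, y = 0 for the non-binding constraint.
The binding rows give the dual system: 6·y_varnish + 3·y_assembly = 33 and 5·y_varnish + 1·y_assembly = 26.
This yields shadow prices y_varnish = 5, y_assembly = 1.
Reduced cost of benches: c₃ − yᵀa₃ = 18 − (5·4 + 1·5) = 18 − 25 = -7.

-7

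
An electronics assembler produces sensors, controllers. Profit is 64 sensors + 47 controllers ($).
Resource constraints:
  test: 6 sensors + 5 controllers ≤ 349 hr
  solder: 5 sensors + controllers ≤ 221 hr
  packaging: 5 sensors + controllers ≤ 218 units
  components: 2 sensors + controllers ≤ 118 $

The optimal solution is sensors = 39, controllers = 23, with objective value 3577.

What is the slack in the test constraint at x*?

test used = 6·39 + 5·23 = 349; slack = 349 − 349 = 0.

0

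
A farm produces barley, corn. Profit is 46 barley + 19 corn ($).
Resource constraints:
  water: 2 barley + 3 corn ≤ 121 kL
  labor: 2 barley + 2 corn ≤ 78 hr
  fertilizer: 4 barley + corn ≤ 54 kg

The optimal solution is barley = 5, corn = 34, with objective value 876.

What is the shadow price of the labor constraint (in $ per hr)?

Binding: labor and fertilizer. Non-binding: water (9 unused).
Slack constraints have shadow price 0 (complementary slackness).
The binding rows give the dual system: 2·y_labor + 4·y_fertilizer = 46 and 2·y_labor + 1·y_fertilizer = 19.
Solving: y_labor = 5, y_fertilizer = 9.
Shadow price of labor = 5.

5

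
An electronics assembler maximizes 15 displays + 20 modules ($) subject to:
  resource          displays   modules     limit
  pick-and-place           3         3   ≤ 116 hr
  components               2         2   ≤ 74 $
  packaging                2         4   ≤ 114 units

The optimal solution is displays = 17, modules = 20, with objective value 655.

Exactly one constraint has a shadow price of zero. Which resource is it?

pick-and-place: 111/116 (slack 5)
components: 74/74 (binding)
packaging: 114/114 (binding)
By complementary slackness, a constraint with positive slack has shadow price 0 → pick-and-place.

pick-and-place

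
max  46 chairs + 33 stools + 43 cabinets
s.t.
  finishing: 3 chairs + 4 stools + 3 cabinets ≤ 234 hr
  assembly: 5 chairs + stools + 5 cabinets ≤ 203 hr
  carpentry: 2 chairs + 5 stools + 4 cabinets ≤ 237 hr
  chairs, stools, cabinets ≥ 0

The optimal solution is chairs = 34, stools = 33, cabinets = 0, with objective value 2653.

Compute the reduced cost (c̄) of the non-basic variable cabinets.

-3

At the optimum: finishing uses 234 of 234 (binding); assembly uses 203 of 203 (binding); carpentry uses 233 of 237 (slack = 4).
Slack constraints have shadow price 0 (complementary slackness).
The binding rows give the dual system: 3·y_finishing + 5·y_assembly = 46 and 4·y_finishing + 1·y_assembly = 33.
This yields shadow prices y_finishing = 7, y_assembly = 5.
Reduced cost of cabinets: c₃ − yᵀa₃ = 43 − (7·3 + 5·5) = 43 − 46 = -3.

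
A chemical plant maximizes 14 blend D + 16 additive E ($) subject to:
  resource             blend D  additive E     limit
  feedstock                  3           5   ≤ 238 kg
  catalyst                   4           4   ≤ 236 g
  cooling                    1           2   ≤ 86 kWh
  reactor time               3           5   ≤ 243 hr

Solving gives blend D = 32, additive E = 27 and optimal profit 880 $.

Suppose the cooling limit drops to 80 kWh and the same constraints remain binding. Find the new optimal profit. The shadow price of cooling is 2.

868

Δb = -6, so new z* = 880 + (2)·(-6) = 880 − 12 = 868.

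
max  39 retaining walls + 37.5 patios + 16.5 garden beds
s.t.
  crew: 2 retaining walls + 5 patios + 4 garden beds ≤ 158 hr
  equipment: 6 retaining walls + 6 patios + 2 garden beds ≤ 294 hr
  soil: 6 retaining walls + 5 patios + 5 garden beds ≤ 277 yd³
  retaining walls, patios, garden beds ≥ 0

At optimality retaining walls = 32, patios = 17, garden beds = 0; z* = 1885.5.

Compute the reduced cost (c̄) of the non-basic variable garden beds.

-1

At the optimum: crew uses 149 of 158 (slack = 9); equipment uses 294 of 294 (binding); soil uses 277 of 277 (binding).
Since crew is not tight, its dual is 0.
Dual feasibility on the basic columns requires 6·y_equipment + 6·y_soil = 39, 6·y_equipment + 5·y_soil = 37.5.
This yields shadow prices y_equipment = 5, y_soil = 1.5.
Reduced cost of garden beds: c₃ − yᵀa₃ = 16.5 − (5·2 + 1.5·5) = 16.5 − 17.5 = -1.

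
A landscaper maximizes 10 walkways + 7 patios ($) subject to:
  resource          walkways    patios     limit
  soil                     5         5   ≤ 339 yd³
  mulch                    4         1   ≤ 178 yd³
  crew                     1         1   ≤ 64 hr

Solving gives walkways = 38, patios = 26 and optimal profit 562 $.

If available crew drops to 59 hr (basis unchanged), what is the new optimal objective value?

Check each constraint at x*: soil 320/339 (slack 19); mulch 178/178 (tight); crew 64/64 (tight).
Since soil is not tight, its dual is 0.
From A_Bᵀ y = c: 4·y_mulch + 1·y_crew = 10; 1·y_mulch + 1·y_crew = 7.
This yields shadow prices y_mulch = 1, y_crew = 6.
Δz = y_crew·Δb = 6 × (-5) = -30, so new z* = 562 − 30 = 532.

532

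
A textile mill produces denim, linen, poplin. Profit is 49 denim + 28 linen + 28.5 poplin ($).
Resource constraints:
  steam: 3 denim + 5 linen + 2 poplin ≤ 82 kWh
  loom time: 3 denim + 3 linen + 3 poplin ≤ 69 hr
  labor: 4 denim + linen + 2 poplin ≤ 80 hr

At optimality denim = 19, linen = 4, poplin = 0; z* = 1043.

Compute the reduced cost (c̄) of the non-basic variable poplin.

-6.5

Binding: loom time and labor. Non-binding: steam (5 unused).
Since steam is not tight, its dual is 0.
The binding rows give the dual system: 3·y_loom time + 4·y_labor = 49 and 3·y_loom time + 1·y_labor = 28.
→ y_loom time = 7 and y_labor = 7.
Reduced cost of poplin: c₃ − yᵀa₃ = 28.5 − (7·3 + 7·2) = 28.5 − 35 = -6.5.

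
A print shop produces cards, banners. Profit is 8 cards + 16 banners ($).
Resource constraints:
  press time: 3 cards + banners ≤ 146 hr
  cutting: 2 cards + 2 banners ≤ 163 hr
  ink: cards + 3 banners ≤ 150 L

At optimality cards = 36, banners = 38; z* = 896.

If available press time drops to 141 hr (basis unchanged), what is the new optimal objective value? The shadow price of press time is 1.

891

Δb = -5, so new z* = 896 + (1)·(-5) = 896 − 5 = 891.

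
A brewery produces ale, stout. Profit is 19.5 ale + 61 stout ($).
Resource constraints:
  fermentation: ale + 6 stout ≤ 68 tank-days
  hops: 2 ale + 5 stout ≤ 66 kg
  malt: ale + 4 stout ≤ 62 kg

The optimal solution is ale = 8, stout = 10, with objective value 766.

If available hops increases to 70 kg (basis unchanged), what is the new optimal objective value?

798

At the optimum: fermentation uses 68 of 68 (binding); hops uses 66 of 66 (binding); malt uses 48 of 62 (slack = 14).
Slack constraints have shadow price 0 (complementary slackness).
The binding rows give the dual system: 1·y_fermentation + 2·y_hops = 19.5 and 6·y_fermentation + 5·y_hops = 61.
This yields shadow prices y_fermentation = 3.5, y_hops = 8.
Δz = y_hops·Δb = 8 × (4) = 32, so new z* = 766 + 32 = 798.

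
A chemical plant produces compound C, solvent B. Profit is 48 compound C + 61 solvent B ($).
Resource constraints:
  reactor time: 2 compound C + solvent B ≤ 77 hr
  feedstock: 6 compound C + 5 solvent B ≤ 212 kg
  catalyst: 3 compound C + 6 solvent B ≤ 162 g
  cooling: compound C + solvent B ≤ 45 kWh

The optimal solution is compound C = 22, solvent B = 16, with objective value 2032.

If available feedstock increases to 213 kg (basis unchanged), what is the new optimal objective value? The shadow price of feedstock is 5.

Δb = 1, so new z* = 2032 + (5)·(1) = 2032 + 5 = 2037.

2037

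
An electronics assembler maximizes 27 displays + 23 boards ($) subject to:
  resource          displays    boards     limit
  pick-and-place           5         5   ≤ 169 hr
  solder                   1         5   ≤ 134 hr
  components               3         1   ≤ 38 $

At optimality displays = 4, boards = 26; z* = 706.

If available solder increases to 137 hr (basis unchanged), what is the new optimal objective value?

715

Binding: solder and components. Non-binding: pick-and-place (19 unused).
Slack constraints have shadow price 0 (complementary slackness).
The binding rows give the dual system: 1·y_solder + 3·y_components = 27 and 5·y_solder + 1·y_components = 23.
→ y_solder = 3 and y_components = 8.
Δz = y_solder·Δb = 3 × (3) = 9, so new z* = 706 + 9 = 715.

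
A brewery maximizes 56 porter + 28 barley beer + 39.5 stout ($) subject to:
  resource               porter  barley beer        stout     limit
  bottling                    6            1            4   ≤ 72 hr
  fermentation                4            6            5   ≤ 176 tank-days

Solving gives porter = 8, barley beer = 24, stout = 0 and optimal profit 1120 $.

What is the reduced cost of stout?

Both bottling and fermentation are binding at x*.
Dual feasibility on the basic columns requires 6·y_bottling + 4·y_fermentation = 56, 1·y_bottling + 6·y_fermentation = 28.
Solving: y_bottling = 7, y_fermentation = 3.5.
Reduced cost of stout: c₃ − yᵀa₃ = 39.5 − (7·4 + 3.5·5) = 39.5 − 45.5 = -6.

-6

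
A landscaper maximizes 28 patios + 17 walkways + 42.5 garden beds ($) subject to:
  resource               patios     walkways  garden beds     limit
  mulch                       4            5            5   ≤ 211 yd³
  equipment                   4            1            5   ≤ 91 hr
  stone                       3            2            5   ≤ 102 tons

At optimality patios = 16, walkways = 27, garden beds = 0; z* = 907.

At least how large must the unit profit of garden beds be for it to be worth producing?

At the optimum: mulch uses 199 of 211 (slack = 12); equipment uses 91 of 91 (binding); stone uses 102 of 102 (binding).
Since mulch is not tight, its dual is 0.
From A_Bᵀ y = c: 4·y_equipment + 3·y_stone = 28; 1·y_equipment + 2·y_stone = 17.
→ y_equipment = 1 and y_stone = 8.
garden beds enters the basis when its profit ≥ yᵀa₃ = 1·5 + 8·5 = 45.

45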